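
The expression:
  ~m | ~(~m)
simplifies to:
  True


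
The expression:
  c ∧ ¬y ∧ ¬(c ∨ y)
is never true.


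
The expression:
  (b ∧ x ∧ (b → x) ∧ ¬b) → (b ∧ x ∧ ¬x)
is always true.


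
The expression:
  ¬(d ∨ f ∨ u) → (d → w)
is always true.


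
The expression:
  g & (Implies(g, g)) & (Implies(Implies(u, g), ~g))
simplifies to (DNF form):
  False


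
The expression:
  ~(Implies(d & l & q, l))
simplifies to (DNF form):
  False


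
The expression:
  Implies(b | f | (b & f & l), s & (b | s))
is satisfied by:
  {s: True, f: False, b: False}
  {b: True, s: True, f: False}
  {s: True, f: True, b: False}
  {b: True, s: True, f: True}
  {b: False, f: False, s: False}


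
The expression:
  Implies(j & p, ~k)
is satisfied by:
  {p: False, k: False, j: False}
  {j: True, p: False, k: False}
  {k: True, p: False, j: False}
  {j: True, k: True, p: False}
  {p: True, j: False, k: False}
  {j: True, p: True, k: False}
  {k: True, p: True, j: False}


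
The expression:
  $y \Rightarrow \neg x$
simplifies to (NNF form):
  $\neg x \vee \neg y$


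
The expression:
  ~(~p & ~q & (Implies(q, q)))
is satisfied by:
  {q: True, p: True}
  {q: True, p: False}
  {p: True, q: False}


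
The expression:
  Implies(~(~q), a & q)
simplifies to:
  a | ~q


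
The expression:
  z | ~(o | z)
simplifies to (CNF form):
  z | ~o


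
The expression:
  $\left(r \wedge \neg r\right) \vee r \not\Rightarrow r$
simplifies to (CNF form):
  $\text{False}$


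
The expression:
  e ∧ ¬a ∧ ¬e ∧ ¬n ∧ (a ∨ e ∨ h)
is never true.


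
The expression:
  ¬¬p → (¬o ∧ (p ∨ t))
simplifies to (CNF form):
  ¬o ∨ ¬p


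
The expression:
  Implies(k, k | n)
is always true.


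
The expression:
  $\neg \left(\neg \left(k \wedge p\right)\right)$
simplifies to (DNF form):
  $k \wedge p$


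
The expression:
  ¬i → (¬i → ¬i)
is always true.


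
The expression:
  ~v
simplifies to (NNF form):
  ~v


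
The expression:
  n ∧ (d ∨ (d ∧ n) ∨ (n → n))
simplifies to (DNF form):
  n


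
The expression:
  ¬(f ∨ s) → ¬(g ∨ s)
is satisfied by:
  {s: True, f: True, g: False}
  {s: True, f: False, g: False}
  {f: True, s: False, g: False}
  {s: False, f: False, g: False}
  {g: True, s: True, f: True}
  {g: True, s: True, f: False}
  {g: True, f: True, s: False}


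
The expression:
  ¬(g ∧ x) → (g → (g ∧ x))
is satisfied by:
  {x: True, g: False}
  {g: False, x: False}
  {g: True, x: True}


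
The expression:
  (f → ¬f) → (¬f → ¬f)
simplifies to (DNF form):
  True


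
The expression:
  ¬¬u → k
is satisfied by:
  {k: True, u: False}
  {u: False, k: False}
  {u: True, k: True}


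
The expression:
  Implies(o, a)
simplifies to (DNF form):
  a | ~o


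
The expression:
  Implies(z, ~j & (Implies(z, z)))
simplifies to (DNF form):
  ~j | ~z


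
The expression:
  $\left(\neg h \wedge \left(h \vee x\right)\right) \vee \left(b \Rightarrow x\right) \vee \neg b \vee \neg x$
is always true.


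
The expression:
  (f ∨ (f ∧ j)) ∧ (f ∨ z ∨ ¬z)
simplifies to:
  f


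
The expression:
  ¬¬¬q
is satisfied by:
  {q: False}


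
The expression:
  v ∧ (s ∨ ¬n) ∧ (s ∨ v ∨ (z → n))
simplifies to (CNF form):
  v ∧ (s ∨ ¬n)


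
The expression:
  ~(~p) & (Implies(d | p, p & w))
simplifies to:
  p & w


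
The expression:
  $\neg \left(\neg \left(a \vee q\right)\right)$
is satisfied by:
  {a: True, q: True}
  {a: True, q: False}
  {q: True, a: False}


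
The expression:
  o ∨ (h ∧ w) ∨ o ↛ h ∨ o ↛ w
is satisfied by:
  {o: True, w: True, h: True}
  {o: True, w: True, h: False}
  {o: True, h: True, w: False}
  {o: True, h: False, w: False}
  {w: True, h: True, o: False}


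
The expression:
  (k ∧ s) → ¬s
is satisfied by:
  {s: False, k: False}
  {k: True, s: False}
  {s: True, k: False}


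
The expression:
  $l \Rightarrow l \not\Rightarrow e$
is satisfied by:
  {l: False, e: False}
  {e: True, l: False}
  {l: True, e: False}


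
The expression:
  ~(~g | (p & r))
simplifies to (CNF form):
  g & (~p | ~r)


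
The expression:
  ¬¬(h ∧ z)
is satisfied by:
  {h: True, z: True}


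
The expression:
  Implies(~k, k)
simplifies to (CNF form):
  k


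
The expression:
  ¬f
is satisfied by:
  {f: False}


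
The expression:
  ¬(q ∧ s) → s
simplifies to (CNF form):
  s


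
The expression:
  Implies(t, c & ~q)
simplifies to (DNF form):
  ~t | (c & ~q)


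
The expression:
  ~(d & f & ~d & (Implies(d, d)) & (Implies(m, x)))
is always true.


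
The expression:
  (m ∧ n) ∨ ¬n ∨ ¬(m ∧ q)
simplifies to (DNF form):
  True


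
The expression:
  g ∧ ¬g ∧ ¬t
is never true.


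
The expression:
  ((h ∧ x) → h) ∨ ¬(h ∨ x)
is always true.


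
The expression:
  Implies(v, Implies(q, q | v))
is always true.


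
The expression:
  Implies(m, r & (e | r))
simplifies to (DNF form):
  r | ~m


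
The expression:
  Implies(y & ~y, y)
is always true.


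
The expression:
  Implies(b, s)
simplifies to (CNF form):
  s | ~b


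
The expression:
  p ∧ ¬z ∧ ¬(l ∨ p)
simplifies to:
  False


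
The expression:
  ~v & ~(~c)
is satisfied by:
  {c: True, v: False}


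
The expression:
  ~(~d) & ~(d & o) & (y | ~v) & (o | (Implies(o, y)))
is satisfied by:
  {d: True, y: True, v: False, o: False}
  {d: True, v: False, y: False, o: False}
  {d: True, y: True, v: True, o: False}


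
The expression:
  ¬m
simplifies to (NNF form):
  ¬m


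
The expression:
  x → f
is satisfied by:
  {f: True, x: False}
  {x: False, f: False}
  {x: True, f: True}


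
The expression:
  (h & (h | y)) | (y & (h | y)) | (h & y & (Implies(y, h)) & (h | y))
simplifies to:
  h | y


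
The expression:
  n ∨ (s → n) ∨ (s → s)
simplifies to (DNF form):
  True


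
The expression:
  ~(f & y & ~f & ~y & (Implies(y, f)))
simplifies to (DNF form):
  True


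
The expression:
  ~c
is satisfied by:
  {c: False}


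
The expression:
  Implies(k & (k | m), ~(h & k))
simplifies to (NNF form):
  ~h | ~k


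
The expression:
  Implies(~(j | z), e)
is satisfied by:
  {z: True, e: True, j: True}
  {z: True, e: True, j: False}
  {z: True, j: True, e: False}
  {z: True, j: False, e: False}
  {e: True, j: True, z: False}
  {e: True, j: False, z: False}
  {j: True, e: False, z: False}


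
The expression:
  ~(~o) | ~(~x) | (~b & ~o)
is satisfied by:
  {x: True, o: True, b: False}
  {x: True, o: False, b: False}
  {o: True, x: False, b: False}
  {x: False, o: False, b: False}
  {x: True, b: True, o: True}
  {x: True, b: True, o: False}
  {b: True, o: True, x: False}


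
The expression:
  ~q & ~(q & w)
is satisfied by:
  {q: False}


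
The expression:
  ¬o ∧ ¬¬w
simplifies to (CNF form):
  w ∧ ¬o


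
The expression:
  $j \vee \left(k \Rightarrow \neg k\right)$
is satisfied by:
  {j: True, k: False}
  {k: False, j: False}
  {k: True, j: True}


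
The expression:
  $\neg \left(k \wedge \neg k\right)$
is always true.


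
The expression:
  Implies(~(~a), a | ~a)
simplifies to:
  True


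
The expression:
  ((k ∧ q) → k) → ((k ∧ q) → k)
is always true.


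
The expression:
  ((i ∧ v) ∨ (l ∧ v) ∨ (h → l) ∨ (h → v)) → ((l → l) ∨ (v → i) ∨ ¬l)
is always true.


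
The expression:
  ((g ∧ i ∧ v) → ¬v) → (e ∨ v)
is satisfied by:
  {v: True, e: True}
  {v: True, e: False}
  {e: True, v: False}


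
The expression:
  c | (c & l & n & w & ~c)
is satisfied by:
  {c: True}


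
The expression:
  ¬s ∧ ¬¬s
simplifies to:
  False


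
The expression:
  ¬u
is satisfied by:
  {u: False}


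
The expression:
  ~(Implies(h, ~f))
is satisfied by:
  {h: True, f: True}


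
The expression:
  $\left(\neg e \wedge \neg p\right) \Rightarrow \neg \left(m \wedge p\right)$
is always true.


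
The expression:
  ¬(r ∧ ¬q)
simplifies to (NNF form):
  q ∨ ¬r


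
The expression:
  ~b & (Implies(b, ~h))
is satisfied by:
  {b: False}


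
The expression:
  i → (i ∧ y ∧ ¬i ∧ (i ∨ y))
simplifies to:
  ¬i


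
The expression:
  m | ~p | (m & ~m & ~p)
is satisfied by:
  {m: True, p: False}
  {p: False, m: False}
  {p: True, m: True}


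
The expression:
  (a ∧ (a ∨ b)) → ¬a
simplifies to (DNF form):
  ¬a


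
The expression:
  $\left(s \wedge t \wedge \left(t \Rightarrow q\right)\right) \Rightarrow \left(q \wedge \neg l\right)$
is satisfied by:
  {l: False, q: False, t: False, s: False}
  {s: True, l: False, q: False, t: False}
  {t: True, l: False, q: False, s: False}
  {s: True, t: True, l: False, q: False}
  {q: True, s: False, l: False, t: False}
  {s: True, q: True, l: False, t: False}
  {t: True, q: True, s: False, l: False}
  {s: True, t: True, q: True, l: False}
  {l: True, t: False, q: False, s: False}
  {s: True, l: True, t: False, q: False}
  {t: True, l: True, s: False, q: False}
  {s: True, t: True, l: True, q: False}
  {q: True, l: True, t: False, s: False}
  {s: True, q: True, l: True, t: False}
  {t: True, q: True, l: True, s: False}


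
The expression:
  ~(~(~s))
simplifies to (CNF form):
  ~s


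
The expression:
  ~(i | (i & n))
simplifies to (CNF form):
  ~i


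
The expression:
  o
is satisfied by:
  {o: True}


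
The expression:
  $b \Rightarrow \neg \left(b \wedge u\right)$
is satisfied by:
  {u: False, b: False}
  {b: True, u: False}
  {u: True, b: False}


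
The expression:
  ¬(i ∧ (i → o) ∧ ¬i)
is always true.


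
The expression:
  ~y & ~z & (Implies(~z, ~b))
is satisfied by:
  {y: False, z: False, b: False}


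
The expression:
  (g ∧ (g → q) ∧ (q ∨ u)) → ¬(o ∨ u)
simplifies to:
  (¬o ∧ ¬u) ∨ ¬g ∨ ¬q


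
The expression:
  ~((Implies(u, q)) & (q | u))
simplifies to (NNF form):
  ~q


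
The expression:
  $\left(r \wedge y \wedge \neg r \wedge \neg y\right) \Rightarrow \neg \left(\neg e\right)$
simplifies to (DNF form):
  $\text{True}$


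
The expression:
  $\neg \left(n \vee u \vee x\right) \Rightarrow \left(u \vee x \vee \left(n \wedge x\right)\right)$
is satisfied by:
  {n: True, x: True, u: True}
  {n: True, x: True, u: False}
  {n: True, u: True, x: False}
  {n: True, u: False, x: False}
  {x: True, u: True, n: False}
  {x: True, u: False, n: False}
  {u: True, x: False, n: False}


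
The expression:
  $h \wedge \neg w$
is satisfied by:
  {h: True, w: False}


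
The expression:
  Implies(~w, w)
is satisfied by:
  {w: True}


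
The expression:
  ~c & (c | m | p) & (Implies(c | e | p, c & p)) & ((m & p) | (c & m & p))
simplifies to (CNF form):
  False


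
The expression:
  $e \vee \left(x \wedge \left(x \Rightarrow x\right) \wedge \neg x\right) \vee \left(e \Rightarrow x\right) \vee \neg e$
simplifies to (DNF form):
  $\text{True}$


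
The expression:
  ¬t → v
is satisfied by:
  {t: True, v: True}
  {t: True, v: False}
  {v: True, t: False}


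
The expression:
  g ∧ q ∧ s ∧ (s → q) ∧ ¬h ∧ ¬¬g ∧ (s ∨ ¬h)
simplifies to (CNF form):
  g ∧ q ∧ s ∧ ¬h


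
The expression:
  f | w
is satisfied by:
  {w: True, f: True}
  {w: True, f: False}
  {f: True, w: False}


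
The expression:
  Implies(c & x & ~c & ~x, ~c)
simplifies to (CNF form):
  True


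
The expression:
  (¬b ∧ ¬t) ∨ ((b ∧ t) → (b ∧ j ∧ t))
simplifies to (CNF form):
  j ∨ ¬b ∨ ¬t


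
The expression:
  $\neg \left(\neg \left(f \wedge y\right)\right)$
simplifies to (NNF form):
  $f \wedge y$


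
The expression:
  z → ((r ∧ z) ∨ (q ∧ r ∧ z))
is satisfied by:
  {r: True, z: False}
  {z: False, r: False}
  {z: True, r: True}


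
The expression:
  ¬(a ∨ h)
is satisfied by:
  {h: False, a: False}


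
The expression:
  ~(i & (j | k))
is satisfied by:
  {j: False, i: False, k: False}
  {k: True, j: False, i: False}
  {j: True, k: False, i: False}
  {k: True, j: True, i: False}
  {i: True, k: False, j: False}


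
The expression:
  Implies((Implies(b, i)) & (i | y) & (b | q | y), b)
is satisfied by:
  {b: True, i: False, q: False, y: False}
  {b: True, q: True, i: False, y: False}
  {b: True, i: True, q: False, y: False}
  {b: True, q: True, i: True, y: False}
  {b: True, y: True, i: False, q: False}
  {b: True, y: True, q: True, i: False}
  {b: True, y: True, i: True, q: False}
  {b: True, y: True, q: True, i: True}
  {y: False, i: False, q: False, b: False}
  {q: True, y: False, i: False, b: False}
  {i: True, y: False, q: False, b: False}


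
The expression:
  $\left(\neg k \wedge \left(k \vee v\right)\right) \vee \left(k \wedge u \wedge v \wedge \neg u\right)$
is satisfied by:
  {v: True, k: False}


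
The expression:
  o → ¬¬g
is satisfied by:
  {g: True, o: False}
  {o: False, g: False}
  {o: True, g: True}


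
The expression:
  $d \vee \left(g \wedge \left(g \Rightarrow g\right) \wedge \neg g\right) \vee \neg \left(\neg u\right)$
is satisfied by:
  {d: True, u: True}
  {d: True, u: False}
  {u: True, d: False}


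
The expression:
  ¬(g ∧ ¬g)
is always true.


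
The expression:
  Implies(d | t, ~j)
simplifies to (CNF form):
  (~d | ~j) & (~j | ~t)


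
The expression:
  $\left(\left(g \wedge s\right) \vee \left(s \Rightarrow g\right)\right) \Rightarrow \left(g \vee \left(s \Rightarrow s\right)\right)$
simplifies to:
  $\text{True}$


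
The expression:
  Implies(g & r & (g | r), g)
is always true.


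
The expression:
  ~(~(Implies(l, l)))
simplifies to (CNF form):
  True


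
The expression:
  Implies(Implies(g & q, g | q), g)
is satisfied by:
  {g: True}


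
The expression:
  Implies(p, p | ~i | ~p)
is always true.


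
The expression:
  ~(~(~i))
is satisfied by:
  {i: False}


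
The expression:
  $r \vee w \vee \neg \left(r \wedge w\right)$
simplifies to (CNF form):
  $\text{True}$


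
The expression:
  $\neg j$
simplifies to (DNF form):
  $\neg j$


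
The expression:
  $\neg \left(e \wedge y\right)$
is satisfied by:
  {e: False, y: False}
  {y: True, e: False}
  {e: True, y: False}


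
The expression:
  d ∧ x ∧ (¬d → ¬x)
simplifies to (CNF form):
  d ∧ x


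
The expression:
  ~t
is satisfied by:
  {t: False}


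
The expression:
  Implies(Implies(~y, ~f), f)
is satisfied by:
  {f: True}


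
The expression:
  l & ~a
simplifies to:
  l & ~a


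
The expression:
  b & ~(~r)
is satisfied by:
  {r: True, b: True}


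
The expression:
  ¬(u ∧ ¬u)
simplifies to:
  True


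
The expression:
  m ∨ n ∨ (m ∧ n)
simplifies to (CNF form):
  m ∨ n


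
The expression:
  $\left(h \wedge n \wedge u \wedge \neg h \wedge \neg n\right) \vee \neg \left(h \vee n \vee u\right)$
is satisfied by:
  {n: False, u: False, h: False}


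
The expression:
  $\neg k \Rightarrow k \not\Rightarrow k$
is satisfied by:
  {k: True}


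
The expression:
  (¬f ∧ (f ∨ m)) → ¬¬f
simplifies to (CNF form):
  f ∨ ¬m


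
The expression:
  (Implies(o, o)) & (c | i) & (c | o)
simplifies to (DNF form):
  c | (i & o)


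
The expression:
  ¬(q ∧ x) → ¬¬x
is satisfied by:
  {x: True}


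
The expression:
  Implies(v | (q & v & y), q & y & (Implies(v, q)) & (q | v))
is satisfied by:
  {q: True, y: True, v: False}
  {q: True, y: False, v: False}
  {y: True, q: False, v: False}
  {q: False, y: False, v: False}
  {q: True, v: True, y: True}


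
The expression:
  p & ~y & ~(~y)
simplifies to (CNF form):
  False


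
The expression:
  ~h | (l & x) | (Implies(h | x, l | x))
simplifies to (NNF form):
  l | x | ~h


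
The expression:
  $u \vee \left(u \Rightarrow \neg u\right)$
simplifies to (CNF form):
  $\text{True}$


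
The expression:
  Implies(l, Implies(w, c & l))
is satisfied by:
  {c: True, l: False, w: False}
  {l: False, w: False, c: False}
  {w: True, c: True, l: False}
  {w: True, l: False, c: False}
  {c: True, l: True, w: False}
  {l: True, c: False, w: False}
  {w: True, l: True, c: True}


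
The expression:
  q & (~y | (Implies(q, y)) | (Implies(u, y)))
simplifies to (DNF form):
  q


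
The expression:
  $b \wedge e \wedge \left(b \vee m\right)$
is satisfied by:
  {e: True, b: True}


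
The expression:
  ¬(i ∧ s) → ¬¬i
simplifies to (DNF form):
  i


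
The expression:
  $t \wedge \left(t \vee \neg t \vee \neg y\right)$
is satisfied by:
  {t: True}


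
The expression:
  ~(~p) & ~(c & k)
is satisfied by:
  {p: True, k: False, c: False}
  {p: True, c: True, k: False}
  {p: True, k: True, c: False}


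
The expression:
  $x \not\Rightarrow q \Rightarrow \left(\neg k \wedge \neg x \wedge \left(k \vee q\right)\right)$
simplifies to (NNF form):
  $q \vee \neg x$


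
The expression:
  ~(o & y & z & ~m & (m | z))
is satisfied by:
  {m: True, o: False, z: False, y: False}
  {y: False, o: False, m: False, z: False}
  {y: True, m: True, o: False, z: False}
  {y: True, o: False, m: False, z: False}
  {z: True, m: True, y: False, o: False}
  {z: True, y: False, o: False, m: False}
  {z: True, y: True, m: True, o: False}
  {z: True, y: True, o: False, m: False}
  {m: True, o: True, z: False, y: False}
  {o: True, z: False, m: False, y: False}
  {y: True, o: True, m: True, z: False}
  {y: True, o: True, z: False, m: False}
  {m: True, o: True, z: True, y: False}
  {o: True, z: True, y: False, m: False}
  {y: True, o: True, z: True, m: True}


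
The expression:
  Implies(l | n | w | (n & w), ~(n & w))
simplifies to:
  ~n | ~w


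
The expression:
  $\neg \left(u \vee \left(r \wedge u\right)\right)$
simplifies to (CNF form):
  $\neg u$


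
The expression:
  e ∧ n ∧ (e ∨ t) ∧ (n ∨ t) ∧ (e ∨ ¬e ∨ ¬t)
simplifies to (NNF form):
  e ∧ n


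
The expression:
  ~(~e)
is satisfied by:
  {e: True}


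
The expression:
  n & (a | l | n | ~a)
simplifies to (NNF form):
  n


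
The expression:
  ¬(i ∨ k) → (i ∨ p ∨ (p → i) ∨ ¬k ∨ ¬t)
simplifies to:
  True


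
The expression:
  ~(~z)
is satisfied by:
  {z: True}


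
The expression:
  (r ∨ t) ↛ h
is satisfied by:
  {r: True, t: True, h: False}
  {r: True, t: False, h: False}
  {t: True, r: False, h: False}


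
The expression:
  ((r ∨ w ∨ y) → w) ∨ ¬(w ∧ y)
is always true.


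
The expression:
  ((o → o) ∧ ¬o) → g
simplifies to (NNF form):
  g ∨ o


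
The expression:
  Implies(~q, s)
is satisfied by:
  {q: True, s: True}
  {q: True, s: False}
  {s: True, q: False}


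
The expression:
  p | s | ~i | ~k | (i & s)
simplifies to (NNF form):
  p | s | ~i | ~k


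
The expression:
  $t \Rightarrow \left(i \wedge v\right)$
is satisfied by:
  {v: True, i: True, t: False}
  {v: True, i: False, t: False}
  {i: True, v: False, t: False}
  {v: False, i: False, t: False}
  {v: True, t: True, i: True}


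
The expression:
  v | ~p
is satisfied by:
  {v: True, p: False}
  {p: False, v: False}
  {p: True, v: True}


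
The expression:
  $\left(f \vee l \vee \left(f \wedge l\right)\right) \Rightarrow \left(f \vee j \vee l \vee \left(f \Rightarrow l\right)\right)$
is always true.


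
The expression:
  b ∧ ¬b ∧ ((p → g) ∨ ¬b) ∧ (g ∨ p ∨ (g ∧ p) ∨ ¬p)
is never true.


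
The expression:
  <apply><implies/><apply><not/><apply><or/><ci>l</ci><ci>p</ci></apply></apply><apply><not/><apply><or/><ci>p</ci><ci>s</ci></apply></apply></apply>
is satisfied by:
  {l: True, p: True, s: False}
  {l: True, s: False, p: False}
  {p: True, s: False, l: False}
  {p: False, s: False, l: False}
  {l: True, p: True, s: True}
  {l: True, s: True, p: False}
  {p: True, s: True, l: False}


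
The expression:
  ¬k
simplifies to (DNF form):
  ¬k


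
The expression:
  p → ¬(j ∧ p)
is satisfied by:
  {p: False, j: False}
  {j: True, p: False}
  {p: True, j: False}


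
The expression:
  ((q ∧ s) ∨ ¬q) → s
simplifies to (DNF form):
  q ∨ s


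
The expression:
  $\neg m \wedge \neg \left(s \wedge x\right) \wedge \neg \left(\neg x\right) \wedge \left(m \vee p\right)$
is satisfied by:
  {p: True, x: True, s: False, m: False}


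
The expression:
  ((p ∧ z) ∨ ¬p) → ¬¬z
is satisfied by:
  {z: True, p: True}
  {z: True, p: False}
  {p: True, z: False}


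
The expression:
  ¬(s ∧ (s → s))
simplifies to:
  ¬s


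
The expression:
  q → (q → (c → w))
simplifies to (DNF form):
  w ∨ ¬c ∨ ¬q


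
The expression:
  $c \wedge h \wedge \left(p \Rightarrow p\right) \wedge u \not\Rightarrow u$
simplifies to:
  $\text{False}$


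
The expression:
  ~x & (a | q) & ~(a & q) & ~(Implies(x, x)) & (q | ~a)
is never true.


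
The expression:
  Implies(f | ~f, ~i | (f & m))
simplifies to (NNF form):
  ~i | (f & m)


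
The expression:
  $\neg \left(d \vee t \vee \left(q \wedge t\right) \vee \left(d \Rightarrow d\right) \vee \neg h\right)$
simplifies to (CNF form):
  $\text{False}$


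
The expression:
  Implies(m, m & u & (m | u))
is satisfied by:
  {u: True, m: False}
  {m: False, u: False}
  {m: True, u: True}


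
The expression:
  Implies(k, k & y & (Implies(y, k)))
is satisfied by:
  {y: True, k: False}
  {k: False, y: False}
  {k: True, y: True}


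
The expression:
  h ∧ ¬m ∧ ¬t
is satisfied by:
  {h: True, t: False, m: False}


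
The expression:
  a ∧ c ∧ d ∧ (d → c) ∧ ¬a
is never true.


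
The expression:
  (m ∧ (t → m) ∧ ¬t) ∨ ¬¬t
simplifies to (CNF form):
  m ∨ t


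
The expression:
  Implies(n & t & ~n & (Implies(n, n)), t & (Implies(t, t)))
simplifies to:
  True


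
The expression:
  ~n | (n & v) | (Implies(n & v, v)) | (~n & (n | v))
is always true.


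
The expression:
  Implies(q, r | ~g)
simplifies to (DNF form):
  r | ~g | ~q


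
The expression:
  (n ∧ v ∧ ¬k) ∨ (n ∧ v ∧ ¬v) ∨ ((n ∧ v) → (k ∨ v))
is always true.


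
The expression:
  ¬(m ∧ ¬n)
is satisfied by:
  {n: True, m: False}
  {m: False, n: False}
  {m: True, n: True}


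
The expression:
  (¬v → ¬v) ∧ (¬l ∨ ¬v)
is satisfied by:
  {l: False, v: False}
  {v: True, l: False}
  {l: True, v: False}


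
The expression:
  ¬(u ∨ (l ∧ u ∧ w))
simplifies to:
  ¬u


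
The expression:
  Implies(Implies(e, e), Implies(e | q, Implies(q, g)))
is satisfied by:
  {g: True, q: False}
  {q: False, g: False}
  {q: True, g: True}


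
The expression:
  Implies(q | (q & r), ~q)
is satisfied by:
  {q: False}


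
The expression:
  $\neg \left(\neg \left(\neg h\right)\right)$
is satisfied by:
  {h: False}


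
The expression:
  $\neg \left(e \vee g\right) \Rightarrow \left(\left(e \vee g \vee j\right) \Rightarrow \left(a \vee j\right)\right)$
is always true.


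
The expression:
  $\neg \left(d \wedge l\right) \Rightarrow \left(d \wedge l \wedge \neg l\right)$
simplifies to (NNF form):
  $d \wedge l$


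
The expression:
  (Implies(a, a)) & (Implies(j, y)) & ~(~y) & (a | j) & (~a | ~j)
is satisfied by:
  {a: True, y: True, j: False}
  {j: True, y: True, a: False}


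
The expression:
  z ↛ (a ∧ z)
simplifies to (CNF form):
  z ∧ ¬a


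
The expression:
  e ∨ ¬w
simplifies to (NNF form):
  e ∨ ¬w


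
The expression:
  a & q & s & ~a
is never true.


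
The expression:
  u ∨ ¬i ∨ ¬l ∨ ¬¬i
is always true.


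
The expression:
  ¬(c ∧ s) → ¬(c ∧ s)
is always true.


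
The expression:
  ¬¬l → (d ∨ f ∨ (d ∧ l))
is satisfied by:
  {d: True, f: True, l: False}
  {d: True, l: False, f: False}
  {f: True, l: False, d: False}
  {f: False, l: False, d: False}
  {d: True, f: True, l: True}
  {d: True, l: True, f: False}
  {f: True, l: True, d: False}


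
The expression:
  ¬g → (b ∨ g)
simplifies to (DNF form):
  b ∨ g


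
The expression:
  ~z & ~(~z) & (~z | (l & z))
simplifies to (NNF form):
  False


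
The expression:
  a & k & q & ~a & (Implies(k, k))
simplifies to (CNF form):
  False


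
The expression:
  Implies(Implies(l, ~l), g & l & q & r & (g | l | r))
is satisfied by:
  {l: True}


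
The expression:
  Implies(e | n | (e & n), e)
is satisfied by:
  {e: True, n: False}
  {n: False, e: False}
  {n: True, e: True}


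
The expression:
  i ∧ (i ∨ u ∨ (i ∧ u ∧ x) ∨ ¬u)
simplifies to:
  i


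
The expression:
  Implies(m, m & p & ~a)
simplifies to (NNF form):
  ~m | (p & ~a)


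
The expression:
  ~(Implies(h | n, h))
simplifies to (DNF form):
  n & ~h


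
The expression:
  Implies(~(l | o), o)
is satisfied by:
  {o: True, l: True}
  {o: True, l: False}
  {l: True, o: False}


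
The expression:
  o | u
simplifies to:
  o | u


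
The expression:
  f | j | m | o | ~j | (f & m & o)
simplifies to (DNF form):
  True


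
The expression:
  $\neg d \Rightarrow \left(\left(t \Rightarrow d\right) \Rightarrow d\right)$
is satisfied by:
  {d: True, t: True}
  {d: True, t: False}
  {t: True, d: False}


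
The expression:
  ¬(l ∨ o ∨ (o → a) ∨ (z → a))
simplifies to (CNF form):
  False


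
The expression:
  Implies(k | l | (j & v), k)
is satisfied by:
  {k: True, j: False, v: False, l: False}
  {k: True, v: True, j: False, l: False}
  {k: True, j: True, v: False, l: False}
  {k: True, v: True, j: True, l: False}
  {k: True, l: True, j: False, v: False}
  {k: True, l: True, v: True, j: False}
  {k: True, l: True, j: True, v: False}
  {k: True, l: True, v: True, j: True}
  {l: False, j: False, v: False, k: False}
  {v: True, l: False, j: False, k: False}
  {j: True, l: False, v: False, k: False}


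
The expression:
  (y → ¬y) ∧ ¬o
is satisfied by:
  {y: False, o: False}


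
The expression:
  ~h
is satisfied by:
  {h: False}


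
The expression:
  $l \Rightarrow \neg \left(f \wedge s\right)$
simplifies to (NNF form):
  $\neg f \vee \neg l \vee \neg s$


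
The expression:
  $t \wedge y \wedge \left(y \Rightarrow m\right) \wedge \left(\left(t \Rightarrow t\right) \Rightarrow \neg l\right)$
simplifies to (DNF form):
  $m \wedge t \wedge y \wedge \neg l$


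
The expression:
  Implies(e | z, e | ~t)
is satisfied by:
  {e: True, t: False, z: False}
  {e: False, t: False, z: False}
  {z: True, e: True, t: False}
  {z: True, e: False, t: False}
  {t: True, e: True, z: False}
  {t: True, e: False, z: False}
  {t: True, z: True, e: True}


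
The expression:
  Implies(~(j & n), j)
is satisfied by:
  {j: True}


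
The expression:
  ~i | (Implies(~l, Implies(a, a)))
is always true.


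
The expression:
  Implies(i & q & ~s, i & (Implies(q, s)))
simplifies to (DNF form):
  s | ~i | ~q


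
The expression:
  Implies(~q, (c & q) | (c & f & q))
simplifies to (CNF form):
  q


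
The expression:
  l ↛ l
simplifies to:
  False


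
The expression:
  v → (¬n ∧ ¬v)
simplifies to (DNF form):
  ¬v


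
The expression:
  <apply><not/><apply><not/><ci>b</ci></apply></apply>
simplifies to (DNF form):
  <ci>b</ci>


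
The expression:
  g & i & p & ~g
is never true.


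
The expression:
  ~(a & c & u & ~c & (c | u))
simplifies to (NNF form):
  True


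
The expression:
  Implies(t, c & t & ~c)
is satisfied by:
  {t: False}


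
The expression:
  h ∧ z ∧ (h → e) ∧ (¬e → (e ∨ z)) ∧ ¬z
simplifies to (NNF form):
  False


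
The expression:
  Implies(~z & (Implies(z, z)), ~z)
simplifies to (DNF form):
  True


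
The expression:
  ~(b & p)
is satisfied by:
  {p: False, b: False}
  {b: True, p: False}
  {p: True, b: False}


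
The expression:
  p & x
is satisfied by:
  {p: True, x: True}


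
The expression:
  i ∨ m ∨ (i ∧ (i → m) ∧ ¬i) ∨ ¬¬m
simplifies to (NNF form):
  i ∨ m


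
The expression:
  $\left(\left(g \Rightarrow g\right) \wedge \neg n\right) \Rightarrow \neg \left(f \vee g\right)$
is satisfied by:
  {n: True, f: False, g: False}
  {n: True, g: True, f: False}
  {n: True, f: True, g: False}
  {n: True, g: True, f: True}
  {g: False, f: False, n: False}


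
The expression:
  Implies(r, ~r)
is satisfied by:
  {r: False}


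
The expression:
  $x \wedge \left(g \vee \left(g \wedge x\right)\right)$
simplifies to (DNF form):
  $g \wedge x$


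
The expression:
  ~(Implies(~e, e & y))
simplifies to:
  ~e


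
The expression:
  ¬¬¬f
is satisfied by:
  {f: False}


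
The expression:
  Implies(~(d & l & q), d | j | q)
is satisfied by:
  {d: True, q: True, j: True}
  {d: True, q: True, j: False}
  {d: True, j: True, q: False}
  {d: True, j: False, q: False}
  {q: True, j: True, d: False}
  {q: True, j: False, d: False}
  {j: True, q: False, d: False}


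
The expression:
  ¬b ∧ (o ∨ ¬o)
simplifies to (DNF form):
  ¬b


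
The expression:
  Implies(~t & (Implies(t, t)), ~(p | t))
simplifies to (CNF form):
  t | ~p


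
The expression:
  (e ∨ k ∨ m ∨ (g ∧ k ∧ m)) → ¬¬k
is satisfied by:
  {k: True, e: False, m: False}
  {k: True, m: True, e: False}
  {k: True, e: True, m: False}
  {k: True, m: True, e: True}
  {m: False, e: False, k: False}


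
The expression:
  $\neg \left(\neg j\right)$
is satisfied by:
  {j: True}


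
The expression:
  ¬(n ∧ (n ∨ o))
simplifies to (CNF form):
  ¬n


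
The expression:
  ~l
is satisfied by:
  {l: False}


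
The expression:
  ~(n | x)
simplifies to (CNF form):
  ~n & ~x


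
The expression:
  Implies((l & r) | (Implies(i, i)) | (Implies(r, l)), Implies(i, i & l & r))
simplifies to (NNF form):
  ~i | (l & r)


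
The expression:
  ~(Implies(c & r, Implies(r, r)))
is never true.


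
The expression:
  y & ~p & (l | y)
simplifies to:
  y & ~p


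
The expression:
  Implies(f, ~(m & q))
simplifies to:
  ~f | ~m | ~q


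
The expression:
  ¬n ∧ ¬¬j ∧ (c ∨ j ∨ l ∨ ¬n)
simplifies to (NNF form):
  j ∧ ¬n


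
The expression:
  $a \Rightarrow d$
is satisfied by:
  {d: True, a: False}
  {a: False, d: False}
  {a: True, d: True}


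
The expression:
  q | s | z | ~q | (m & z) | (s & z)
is always true.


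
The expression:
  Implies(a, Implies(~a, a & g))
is always true.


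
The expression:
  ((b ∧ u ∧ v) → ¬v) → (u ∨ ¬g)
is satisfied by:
  {u: True, g: False}
  {g: False, u: False}
  {g: True, u: True}


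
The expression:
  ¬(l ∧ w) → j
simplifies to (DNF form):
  j ∨ (l ∧ w)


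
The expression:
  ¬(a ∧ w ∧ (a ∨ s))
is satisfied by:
  {w: False, a: False}
  {a: True, w: False}
  {w: True, a: False}


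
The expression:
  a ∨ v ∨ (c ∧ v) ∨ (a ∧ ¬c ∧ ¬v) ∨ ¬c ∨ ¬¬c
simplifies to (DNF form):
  True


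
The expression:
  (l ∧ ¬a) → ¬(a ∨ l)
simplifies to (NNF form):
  a ∨ ¬l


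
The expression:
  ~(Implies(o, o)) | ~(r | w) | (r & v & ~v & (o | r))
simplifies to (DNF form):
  ~r & ~w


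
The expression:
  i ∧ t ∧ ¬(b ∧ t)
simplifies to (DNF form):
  i ∧ t ∧ ¬b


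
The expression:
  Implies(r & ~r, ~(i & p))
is always true.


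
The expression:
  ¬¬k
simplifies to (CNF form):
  k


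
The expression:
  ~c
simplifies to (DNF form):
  ~c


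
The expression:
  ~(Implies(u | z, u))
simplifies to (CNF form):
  z & ~u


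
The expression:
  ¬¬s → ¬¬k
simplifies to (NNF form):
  k ∨ ¬s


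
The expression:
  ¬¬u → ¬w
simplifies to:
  ¬u ∨ ¬w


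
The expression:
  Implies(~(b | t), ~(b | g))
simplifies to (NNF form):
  b | t | ~g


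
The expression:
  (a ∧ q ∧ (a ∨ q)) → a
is always true.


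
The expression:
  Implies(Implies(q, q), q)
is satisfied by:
  {q: True}


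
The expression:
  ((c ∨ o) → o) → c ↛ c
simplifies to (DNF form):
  c ∧ ¬o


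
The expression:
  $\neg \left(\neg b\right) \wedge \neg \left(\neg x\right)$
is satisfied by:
  {b: True, x: True}


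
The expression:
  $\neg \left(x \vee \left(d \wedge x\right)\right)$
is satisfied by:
  {x: False}


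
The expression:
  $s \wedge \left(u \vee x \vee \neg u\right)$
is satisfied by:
  {s: True}


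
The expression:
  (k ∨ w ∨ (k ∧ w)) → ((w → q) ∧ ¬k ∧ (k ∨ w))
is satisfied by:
  {q: True, w: False, k: False}
  {w: False, k: False, q: False}
  {q: True, w: True, k: False}


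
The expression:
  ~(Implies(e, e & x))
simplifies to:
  e & ~x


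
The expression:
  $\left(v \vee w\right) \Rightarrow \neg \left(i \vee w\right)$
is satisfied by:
  {v: False, w: False, i: False}
  {i: True, v: False, w: False}
  {v: True, i: False, w: False}


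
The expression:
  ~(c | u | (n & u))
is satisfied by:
  {u: False, c: False}


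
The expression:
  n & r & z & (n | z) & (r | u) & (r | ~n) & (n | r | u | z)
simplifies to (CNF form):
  n & r & z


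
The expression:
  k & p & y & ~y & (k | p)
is never true.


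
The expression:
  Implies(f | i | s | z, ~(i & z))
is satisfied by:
  {z: False, i: False}
  {i: True, z: False}
  {z: True, i: False}


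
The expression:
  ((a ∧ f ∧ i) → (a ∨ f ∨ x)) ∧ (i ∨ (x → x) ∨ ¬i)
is always true.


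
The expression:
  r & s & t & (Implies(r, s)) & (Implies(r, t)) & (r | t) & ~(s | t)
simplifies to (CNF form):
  False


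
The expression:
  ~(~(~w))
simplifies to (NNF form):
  ~w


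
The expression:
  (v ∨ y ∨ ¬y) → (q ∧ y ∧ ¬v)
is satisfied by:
  {y: True, q: True, v: False}


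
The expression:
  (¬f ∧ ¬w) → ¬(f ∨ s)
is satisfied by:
  {f: True, w: True, s: False}
  {f: True, s: False, w: False}
  {w: True, s: False, f: False}
  {w: False, s: False, f: False}
  {f: True, w: True, s: True}
  {f: True, s: True, w: False}
  {w: True, s: True, f: False}


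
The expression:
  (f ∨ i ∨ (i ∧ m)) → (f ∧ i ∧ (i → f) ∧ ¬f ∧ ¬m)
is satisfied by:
  {i: False, f: False}


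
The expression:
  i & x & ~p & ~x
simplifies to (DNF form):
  False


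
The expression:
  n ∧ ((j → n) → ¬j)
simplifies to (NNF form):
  n ∧ ¬j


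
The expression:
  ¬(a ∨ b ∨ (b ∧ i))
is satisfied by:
  {b: False, a: False}


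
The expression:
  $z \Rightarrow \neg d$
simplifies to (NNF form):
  $\neg d \vee \neg z$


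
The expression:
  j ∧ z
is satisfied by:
  {z: True, j: True}


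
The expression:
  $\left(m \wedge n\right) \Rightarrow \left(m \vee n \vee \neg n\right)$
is always true.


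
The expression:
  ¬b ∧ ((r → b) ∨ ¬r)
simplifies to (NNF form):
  ¬b ∧ ¬r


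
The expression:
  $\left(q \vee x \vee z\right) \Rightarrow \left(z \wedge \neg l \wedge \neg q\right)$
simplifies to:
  $\neg q \wedge \left(z \vee \neg x\right) \wedge \left(\neg l \vee \neg z\right)$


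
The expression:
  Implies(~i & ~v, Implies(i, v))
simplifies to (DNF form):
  True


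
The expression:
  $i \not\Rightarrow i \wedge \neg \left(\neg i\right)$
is never true.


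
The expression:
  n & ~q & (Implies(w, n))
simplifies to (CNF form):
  n & ~q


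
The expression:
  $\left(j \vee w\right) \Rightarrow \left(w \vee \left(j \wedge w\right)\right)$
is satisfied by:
  {w: True, j: False}
  {j: False, w: False}
  {j: True, w: True}


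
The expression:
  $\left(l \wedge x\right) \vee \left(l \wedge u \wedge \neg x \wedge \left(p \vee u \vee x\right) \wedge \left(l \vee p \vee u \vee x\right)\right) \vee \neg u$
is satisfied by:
  {l: True, u: False}
  {u: False, l: False}
  {u: True, l: True}


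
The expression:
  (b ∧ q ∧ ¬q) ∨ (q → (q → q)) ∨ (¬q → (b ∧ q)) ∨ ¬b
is always true.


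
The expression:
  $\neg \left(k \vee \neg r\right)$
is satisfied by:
  {r: True, k: False}


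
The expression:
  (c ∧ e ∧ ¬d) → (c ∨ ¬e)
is always true.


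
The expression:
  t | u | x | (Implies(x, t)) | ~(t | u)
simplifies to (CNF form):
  True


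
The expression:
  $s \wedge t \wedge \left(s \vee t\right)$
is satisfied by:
  {t: True, s: True}


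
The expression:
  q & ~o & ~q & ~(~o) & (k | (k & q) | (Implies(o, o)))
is never true.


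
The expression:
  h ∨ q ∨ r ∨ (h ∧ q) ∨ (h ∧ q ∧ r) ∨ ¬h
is always true.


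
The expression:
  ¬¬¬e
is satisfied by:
  {e: False}


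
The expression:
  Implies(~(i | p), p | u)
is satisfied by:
  {i: True, u: True, p: True}
  {i: True, u: True, p: False}
  {i: True, p: True, u: False}
  {i: True, p: False, u: False}
  {u: True, p: True, i: False}
  {u: True, p: False, i: False}
  {p: True, u: False, i: False}


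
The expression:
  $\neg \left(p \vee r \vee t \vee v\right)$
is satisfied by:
  {v: False, p: False, t: False, r: False}


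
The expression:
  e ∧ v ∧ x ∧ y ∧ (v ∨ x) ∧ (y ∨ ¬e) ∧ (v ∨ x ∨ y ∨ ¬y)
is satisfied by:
  {e: True, x: True, y: True, v: True}


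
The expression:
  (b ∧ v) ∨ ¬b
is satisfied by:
  {v: True, b: False}
  {b: False, v: False}
  {b: True, v: True}


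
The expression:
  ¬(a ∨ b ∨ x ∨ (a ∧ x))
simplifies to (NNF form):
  ¬a ∧ ¬b ∧ ¬x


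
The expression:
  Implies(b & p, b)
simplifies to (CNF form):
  True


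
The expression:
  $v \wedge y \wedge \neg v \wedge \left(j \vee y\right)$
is never true.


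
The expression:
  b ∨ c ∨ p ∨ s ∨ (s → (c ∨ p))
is always true.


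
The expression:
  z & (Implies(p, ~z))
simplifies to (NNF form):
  z & ~p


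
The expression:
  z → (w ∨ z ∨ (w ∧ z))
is always true.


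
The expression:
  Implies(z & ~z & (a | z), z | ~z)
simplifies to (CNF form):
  True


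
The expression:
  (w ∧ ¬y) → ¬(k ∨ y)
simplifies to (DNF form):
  y ∨ ¬k ∨ ¬w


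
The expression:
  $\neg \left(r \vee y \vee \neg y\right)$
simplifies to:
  $\text{False}$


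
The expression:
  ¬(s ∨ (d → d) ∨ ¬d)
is never true.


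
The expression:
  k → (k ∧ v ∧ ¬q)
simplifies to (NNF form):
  (v ∧ ¬q) ∨ ¬k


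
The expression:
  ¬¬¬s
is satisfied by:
  {s: False}


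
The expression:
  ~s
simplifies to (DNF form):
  ~s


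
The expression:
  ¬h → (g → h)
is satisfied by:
  {h: True, g: False}
  {g: False, h: False}
  {g: True, h: True}
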